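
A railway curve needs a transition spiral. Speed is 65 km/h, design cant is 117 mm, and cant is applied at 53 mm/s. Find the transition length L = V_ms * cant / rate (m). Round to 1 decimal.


Convert speed: V = 65 / 3.6 = 18.0556 m/s
L = 18.0556 * 117 / 53
L = 2112.5 / 53
L = 39.9 m

39.9


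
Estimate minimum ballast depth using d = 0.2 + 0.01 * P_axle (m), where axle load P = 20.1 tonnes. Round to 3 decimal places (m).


d = 0.2 + 0.01 * 20.1
d = 0.2 + 0.201
d = 0.401 m

0.401


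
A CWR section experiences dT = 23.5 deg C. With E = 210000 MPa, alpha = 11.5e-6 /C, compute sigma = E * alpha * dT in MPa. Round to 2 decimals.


sigma = E * alpha * dT
sigma = 210000 * 11.5e-6 * 23.5
sigma = 2.415 * 23.5
sigma = 56.75 MPa

56.75


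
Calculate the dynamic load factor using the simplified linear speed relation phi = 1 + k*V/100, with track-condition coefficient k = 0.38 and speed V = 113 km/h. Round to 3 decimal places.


phi = 1 + k * V / 100
phi = 1 + 0.38 * 113 / 100
phi = 1 + 0.4294
phi = 1.429

1.429


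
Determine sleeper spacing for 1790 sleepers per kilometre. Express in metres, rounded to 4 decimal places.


Spacing = 1000 m / number of sleepers
Spacing = 1000 / 1790
Spacing = 0.5587 m

0.5587


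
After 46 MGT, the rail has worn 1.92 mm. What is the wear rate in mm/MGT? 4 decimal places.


Wear rate = total wear / cumulative tonnage
Rate = 1.92 / 46
Rate = 0.0417 mm/MGT

0.0417


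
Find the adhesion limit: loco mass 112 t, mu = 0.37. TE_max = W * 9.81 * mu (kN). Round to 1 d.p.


TE_max = W * g * mu
TE_max = 112 * 9.81 * 0.37
TE_max = 1098.72 * 0.37
TE_max = 406.5 kN

406.5


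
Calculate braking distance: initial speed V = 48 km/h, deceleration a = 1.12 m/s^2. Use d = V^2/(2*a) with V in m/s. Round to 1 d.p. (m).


Convert speed: V = 48 / 3.6 = 13.3333 m/s
V^2 = 177.7778
d = 177.7778 / (2 * 1.12)
d = 177.7778 / 2.24
d = 79.4 m

79.4


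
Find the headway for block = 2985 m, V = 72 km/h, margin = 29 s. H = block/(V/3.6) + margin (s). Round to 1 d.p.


V = 72 / 3.6 = 20.0 m/s
Block traversal time = 2985 / 20.0 = 149.25 s
Headway = 149.25 + 29
Headway = 178.3 s

178.3


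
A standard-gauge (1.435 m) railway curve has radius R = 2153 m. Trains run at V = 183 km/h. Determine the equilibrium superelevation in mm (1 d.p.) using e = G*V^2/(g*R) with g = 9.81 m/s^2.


Convert speed: V = 183 / 3.6 = 50.8333 m/s
Apply formula: e = 1.435 * 50.8333^2 / (9.81 * 2153)
e = 1.435 * 2584.0278 / 21120.93
e = 0.175564 m = 175.6 mm

175.6


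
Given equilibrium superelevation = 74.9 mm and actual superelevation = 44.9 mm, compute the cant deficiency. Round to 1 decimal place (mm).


Cant deficiency = equilibrium cant - actual cant
CD = 74.9 - 44.9
CD = 30.0 mm

30.0


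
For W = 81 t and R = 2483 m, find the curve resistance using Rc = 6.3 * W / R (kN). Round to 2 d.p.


Rc = 6.3 * W / R
Rc = 6.3 * 81 / 2483
Rc = 510.3 / 2483
Rc = 0.21 kN

0.21


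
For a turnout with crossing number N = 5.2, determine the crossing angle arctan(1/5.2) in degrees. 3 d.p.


1/N = 1/5.2 = 0.192308
angle = arctan(0.192308) = 0.189988 rad
angle = 0.189988 * 180/pi = 10.886 degrees

10.886


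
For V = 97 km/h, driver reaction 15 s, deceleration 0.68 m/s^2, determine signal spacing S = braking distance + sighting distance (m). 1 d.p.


V = 97 / 3.6 = 26.9444 m/s
Braking distance = 26.9444^2 / (2*0.68) = 533.8258 m
Sighting distance = 26.9444 * 15 = 404.1667 m
S = 533.8258 + 404.1667 = 938.0 m

938.0


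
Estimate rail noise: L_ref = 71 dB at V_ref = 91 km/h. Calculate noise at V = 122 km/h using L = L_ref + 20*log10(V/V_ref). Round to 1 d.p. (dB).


V/V_ref = 122 / 91 = 1.340659
log10(1.340659) = 0.127318
20 * 0.127318 = 2.5464
L = 71 + 2.5464 = 73.5 dB

73.5


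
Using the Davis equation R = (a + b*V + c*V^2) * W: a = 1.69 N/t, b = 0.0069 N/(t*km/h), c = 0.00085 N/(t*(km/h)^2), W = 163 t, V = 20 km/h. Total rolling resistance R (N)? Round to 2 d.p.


b*V = 0.0069 * 20 = 0.138
c*V^2 = 0.00085 * 400 = 0.34
R_per_t = 1.69 + 0.138 + 0.34 = 2.168 N/t
R_total = 2.168 * 163 = 353.38 N

353.38


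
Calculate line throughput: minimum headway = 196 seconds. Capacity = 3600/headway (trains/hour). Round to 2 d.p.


Capacity = 3600 / headway
Capacity = 3600 / 196
Capacity = 18.37 trains/hour

18.37


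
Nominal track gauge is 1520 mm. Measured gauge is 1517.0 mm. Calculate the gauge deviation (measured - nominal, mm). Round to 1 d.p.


Deviation = measured - nominal
Deviation = 1517.0 - 1520
Deviation = -3.0 mm

-3.0


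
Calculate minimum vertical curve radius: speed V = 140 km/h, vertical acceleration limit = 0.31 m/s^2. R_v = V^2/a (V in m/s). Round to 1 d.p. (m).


Convert speed: V = 140 / 3.6 = 38.8889 m/s
V^2 = 1512.3457 m^2/s^2
R_v = 1512.3457 / 0.31
R_v = 4878.5 m

4878.5


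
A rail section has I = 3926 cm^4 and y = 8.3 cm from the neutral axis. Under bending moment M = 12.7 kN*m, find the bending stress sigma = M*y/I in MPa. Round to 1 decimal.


Convert units:
M = 12.7 kN*m = 12700000 N*mm
y = 8.3 cm = 83 mm
I = 3926 cm^4 = 39260000 mm^4
sigma = 12700000 * 83 / 39260000
sigma = 26.8 MPa

26.8


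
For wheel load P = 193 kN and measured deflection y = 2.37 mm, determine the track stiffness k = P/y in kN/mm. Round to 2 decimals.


Track stiffness k = P / y
k = 193 / 2.37
k = 81.43 kN/mm

81.43


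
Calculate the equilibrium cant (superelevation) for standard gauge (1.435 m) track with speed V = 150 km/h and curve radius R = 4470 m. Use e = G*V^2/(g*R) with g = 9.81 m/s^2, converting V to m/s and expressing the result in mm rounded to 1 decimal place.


Convert speed: V = 150 / 3.6 = 41.6667 m/s
Apply formula: e = 1.435 * 41.6667^2 / (9.81 * 4470)
e = 1.435 * 1736.1111 / 43850.7
e = 0.056814 m = 56.8 mm

56.8


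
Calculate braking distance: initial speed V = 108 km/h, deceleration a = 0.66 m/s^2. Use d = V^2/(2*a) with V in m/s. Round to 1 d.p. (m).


Convert speed: V = 108 / 3.6 = 30.0 m/s
V^2 = 900.0
d = 900.0 / (2 * 0.66)
d = 900.0 / 1.32
d = 681.8 m

681.8


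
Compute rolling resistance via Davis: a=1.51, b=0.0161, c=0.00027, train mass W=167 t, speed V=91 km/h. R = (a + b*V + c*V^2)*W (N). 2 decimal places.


b*V = 0.0161 * 91 = 1.4651
c*V^2 = 0.00027 * 8281 = 2.23587
R_per_t = 1.51 + 1.4651 + 2.23587 = 5.21097 N/t
R_total = 5.21097 * 167 = 870.23 N

870.23


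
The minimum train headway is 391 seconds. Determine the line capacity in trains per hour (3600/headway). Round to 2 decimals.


Capacity = 3600 / headway
Capacity = 3600 / 391
Capacity = 9.21 trains/hour

9.21


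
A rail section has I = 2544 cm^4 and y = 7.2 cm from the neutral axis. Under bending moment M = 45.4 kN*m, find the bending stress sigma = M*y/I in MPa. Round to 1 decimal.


Convert units:
M = 45.4 kN*m = 45400000 N*mm
y = 7.2 cm = 72 mm
I = 2544 cm^4 = 25440000 mm^4
sigma = 45400000 * 72 / 25440000
sigma = 128.5 MPa

128.5


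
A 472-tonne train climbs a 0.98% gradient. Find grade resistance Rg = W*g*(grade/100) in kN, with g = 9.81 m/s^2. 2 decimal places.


Rg = W * 9.81 * grade / 100
Rg = 472 * 9.81 * 0.98 / 100
Rg = 4630.32 * 0.0098
Rg = 45.38 kN

45.38


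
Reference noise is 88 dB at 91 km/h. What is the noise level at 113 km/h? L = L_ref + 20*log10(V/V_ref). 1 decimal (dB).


V/V_ref = 113 / 91 = 1.241758
log10(1.241758) = 0.094037
20 * 0.094037 = 1.8807
L = 88 + 1.8807 = 89.9 dB

89.9


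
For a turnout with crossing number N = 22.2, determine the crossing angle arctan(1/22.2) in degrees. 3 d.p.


1/N = 1/22.2 = 0.045045
angle = arctan(0.045045) = 0.045015 rad
angle = 0.045015 * 180/pi = 2.579 degrees

2.579


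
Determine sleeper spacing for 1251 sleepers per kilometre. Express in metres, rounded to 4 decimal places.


Spacing = 1000 m / number of sleepers
Spacing = 1000 / 1251
Spacing = 0.7994 m

0.7994


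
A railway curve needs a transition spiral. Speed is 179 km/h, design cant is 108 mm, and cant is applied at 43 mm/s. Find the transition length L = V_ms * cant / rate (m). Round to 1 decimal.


Convert speed: V = 179 / 3.6 = 49.7222 m/s
L = 49.7222 * 108 / 43
L = 5370.0 / 43
L = 124.9 m

124.9


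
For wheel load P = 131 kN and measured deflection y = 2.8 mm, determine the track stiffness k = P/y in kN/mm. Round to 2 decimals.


Track stiffness k = P / y
k = 131 / 2.8
k = 46.79 kN/mm

46.79


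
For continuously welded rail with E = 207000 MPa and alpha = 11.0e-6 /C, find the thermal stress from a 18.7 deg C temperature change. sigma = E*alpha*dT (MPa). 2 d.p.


sigma = E * alpha * dT
sigma = 207000 * 11.0e-6 * 18.7
sigma = 2.277 * 18.7
sigma = 42.58 MPa

42.58


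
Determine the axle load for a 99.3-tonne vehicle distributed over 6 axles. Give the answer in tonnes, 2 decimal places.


Load per axle = total weight / number of axles
Load = 99.3 / 6
Load = 16.55 tonnes

16.55


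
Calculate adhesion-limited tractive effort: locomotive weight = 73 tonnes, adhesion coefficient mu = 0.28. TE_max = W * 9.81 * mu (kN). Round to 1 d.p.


TE_max = W * g * mu
TE_max = 73 * 9.81 * 0.28
TE_max = 716.13 * 0.28
TE_max = 200.5 kN

200.5


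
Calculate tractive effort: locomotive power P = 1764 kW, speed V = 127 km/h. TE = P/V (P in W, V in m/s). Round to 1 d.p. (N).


Convert: P = 1764 kW = 1764000 W
V = 127 / 3.6 = 35.2778 m/s
TE = 1764000 / 35.2778
TE = 50003.1 N

50003.1


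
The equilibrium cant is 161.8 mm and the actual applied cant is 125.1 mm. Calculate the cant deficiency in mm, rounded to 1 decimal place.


Cant deficiency = equilibrium cant - actual cant
CD = 161.8 - 125.1
CD = 36.7 mm

36.7


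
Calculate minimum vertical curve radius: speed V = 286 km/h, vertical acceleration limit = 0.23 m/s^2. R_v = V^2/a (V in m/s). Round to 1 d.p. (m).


Convert speed: V = 286 / 3.6 = 79.4444 m/s
V^2 = 6311.4198 m^2/s^2
R_v = 6311.4198 / 0.23
R_v = 27441.0 m

27441.0


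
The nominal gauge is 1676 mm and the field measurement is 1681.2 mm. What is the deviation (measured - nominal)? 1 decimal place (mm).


Deviation = measured - nominal
Deviation = 1681.2 - 1676
Deviation = 5.2 mm

5.2


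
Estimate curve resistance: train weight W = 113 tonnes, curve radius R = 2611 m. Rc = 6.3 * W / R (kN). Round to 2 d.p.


Rc = 6.3 * W / R
Rc = 6.3 * 113 / 2611
Rc = 711.9 / 2611
Rc = 0.27 kN

0.27


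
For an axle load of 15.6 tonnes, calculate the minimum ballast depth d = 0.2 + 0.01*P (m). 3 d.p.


d = 0.2 + 0.01 * 15.6
d = 0.2 + 0.156
d = 0.356 m

0.356


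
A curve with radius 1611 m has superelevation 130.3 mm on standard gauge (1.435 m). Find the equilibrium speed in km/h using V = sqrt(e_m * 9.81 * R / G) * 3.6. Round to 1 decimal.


Convert cant: e = 130.3 mm = 0.1303 m
V_ms = sqrt(0.1303 * 9.81 * 1611 / 1.435)
V_ms = sqrt(1435.017054) = 37.8816 m/s
V = 37.8816 * 3.6 = 136.4 km/h

136.4


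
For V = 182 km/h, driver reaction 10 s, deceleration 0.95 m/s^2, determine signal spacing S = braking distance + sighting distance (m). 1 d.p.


V = 182 / 3.6 = 50.5556 m/s
Braking distance = 50.5556^2 / (2*0.95) = 1345.1917 m
Sighting distance = 50.5556 * 10 = 505.5556 m
S = 1345.1917 + 505.5556 = 1850.7 m

1850.7


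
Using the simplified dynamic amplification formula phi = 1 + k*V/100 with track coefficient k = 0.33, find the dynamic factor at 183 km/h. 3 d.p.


phi = 1 + k * V / 100
phi = 1 + 0.33 * 183 / 100
phi = 1 + 0.6039
phi = 1.604

1.604


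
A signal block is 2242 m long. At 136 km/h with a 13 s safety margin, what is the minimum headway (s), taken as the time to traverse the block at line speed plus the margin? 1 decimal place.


V = 136 / 3.6 = 37.7778 m/s
Block traversal time = 2242 / 37.7778 = 59.3471 s
Headway = 59.3471 + 13
Headway = 72.3 s

72.3


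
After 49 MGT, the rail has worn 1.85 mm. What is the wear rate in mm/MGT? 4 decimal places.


Wear rate = total wear / cumulative tonnage
Rate = 1.85 / 49
Rate = 0.0378 mm/MGT

0.0378


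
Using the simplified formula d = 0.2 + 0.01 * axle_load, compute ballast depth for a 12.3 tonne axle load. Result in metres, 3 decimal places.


d = 0.2 + 0.01 * 12.3
d = 0.2 + 0.123
d = 0.323 m

0.323


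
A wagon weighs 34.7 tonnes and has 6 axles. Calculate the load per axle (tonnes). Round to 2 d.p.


Load per axle = total weight / number of axles
Load = 34.7 / 6
Load = 5.78 tonnes

5.78


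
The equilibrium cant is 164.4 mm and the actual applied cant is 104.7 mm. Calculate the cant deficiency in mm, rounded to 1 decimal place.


Cant deficiency = equilibrium cant - actual cant
CD = 164.4 - 104.7
CD = 59.7 mm

59.7


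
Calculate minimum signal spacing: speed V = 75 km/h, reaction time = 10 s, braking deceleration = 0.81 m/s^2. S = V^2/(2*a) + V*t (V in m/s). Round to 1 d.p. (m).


V = 75 / 3.6 = 20.8333 m/s
Braking distance = 20.8333^2 / (2*0.81) = 267.9184 m
Sighting distance = 20.8333 * 10 = 208.3333 m
S = 267.9184 + 208.3333 = 476.3 m

476.3


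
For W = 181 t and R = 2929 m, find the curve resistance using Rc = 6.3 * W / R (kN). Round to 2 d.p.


Rc = 6.3 * W / R
Rc = 6.3 * 181 / 2929
Rc = 1140.3 / 2929
Rc = 0.39 kN

0.39


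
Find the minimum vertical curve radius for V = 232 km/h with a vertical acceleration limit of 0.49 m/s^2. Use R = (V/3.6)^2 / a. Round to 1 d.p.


Convert speed: V = 232 / 3.6 = 64.4444 m/s
V^2 = 4153.0864 m^2/s^2
R_v = 4153.0864 / 0.49
R_v = 8475.7 m

8475.7


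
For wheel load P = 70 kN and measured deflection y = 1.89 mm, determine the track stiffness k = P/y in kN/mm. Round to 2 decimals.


Track stiffness k = P / y
k = 70 / 1.89
k = 37.04 kN/mm

37.04


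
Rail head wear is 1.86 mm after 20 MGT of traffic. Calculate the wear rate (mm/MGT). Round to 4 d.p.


Wear rate = total wear / cumulative tonnage
Rate = 1.86 / 20
Rate = 0.0930 mm/MGT

0.0930


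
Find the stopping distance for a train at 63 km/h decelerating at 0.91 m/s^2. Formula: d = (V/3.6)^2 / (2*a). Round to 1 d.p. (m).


Convert speed: V = 63 / 3.6 = 17.5 m/s
V^2 = 306.25
d = 306.25 / (2 * 0.91)
d = 306.25 / 1.82
d = 168.3 m

168.3


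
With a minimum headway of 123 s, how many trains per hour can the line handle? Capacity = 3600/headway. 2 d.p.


Capacity = 3600 / headway
Capacity = 3600 / 123
Capacity = 29.27 trains/hour

29.27


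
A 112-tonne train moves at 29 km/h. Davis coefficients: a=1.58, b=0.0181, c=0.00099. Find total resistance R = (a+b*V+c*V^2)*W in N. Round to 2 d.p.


b*V = 0.0181 * 29 = 0.5249
c*V^2 = 0.00099 * 841 = 0.83259
R_per_t = 1.58 + 0.5249 + 0.83259 = 2.93749 N/t
R_total = 2.93749 * 112 = 329.00 N

329.00


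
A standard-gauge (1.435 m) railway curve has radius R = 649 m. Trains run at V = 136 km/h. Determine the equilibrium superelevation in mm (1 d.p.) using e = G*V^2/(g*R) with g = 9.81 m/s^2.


Convert speed: V = 136 / 3.6 = 37.7778 m/s
Apply formula: e = 1.435 * 37.7778^2 / (9.81 * 649)
e = 1.435 * 1427.1605 / 6366.69
e = 0.32167 m = 321.7 mm

321.7


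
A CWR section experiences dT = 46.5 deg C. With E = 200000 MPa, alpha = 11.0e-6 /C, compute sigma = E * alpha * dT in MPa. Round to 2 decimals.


sigma = E * alpha * dT
sigma = 200000 * 11.0e-6 * 46.5
sigma = 2.2 * 46.5
sigma = 102.30 MPa

102.30


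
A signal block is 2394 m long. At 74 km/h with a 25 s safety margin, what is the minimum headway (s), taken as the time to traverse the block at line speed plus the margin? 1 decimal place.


V = 74 / 3.6 = 20.5556 m/s
Block traversal time = 2394 / 20.5556 = 116.4649 s
Headway = 116.4649 + 25
Headway = 141.5 s

141.5


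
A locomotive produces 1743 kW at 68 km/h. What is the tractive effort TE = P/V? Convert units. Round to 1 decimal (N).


Convert: P = 1743 kW = 1743000 W
V = 68 / 3.6 = 18.8889 m/s
TE = 1743000 / 18.8889
TE = 92276.5 N

92276.5


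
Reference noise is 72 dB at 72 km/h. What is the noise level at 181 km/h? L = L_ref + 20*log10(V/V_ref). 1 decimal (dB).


V/V_ref = 181 / 72 = 2.513889
log10(2.513889) = 0.400346
20 * 0.400346 = 8.0069
L = 72 + 8.0069 = 80.0 dB

80.0


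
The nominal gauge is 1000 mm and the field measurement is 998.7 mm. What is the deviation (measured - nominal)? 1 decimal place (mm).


Deviation = measured - nominal
Deviation = 998.7 - 1000
Deviation = -1.3 mm

-1.3


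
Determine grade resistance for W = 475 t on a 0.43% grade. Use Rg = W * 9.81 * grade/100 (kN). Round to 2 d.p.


Rg = W * 9.81 * grade / 100
Rg = 475 * 9.81 * 0.43 / 100
Rg = 4659.75 * 0.0043
Rg = 20.04 kN

20.04


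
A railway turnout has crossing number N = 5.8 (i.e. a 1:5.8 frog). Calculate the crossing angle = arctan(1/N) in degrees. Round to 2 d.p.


1/N = 1/5.8 = 0.172414
angle = arctan(0.172414) = 0.170735 rad
angle = 0.170735 * 180/pi = 9.78 degrees

9.78


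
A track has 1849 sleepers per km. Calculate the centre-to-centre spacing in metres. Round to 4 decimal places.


Spacing = 1000 m / number of sleepers
Spacing = 1000 / 1849
Spacing = 0.5408 m

0.5408


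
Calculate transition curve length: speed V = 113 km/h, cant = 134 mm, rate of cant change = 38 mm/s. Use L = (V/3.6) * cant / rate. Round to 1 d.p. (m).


Convert speed: V = 113 / 3.6 = 31.3889 m/s
L = 31.3889 * 134 / 38
L = 4206.1111 / 38
L = 110.7 m

110.7


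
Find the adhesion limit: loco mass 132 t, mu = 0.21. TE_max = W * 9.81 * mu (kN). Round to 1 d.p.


TE_max = W * g * mu
TE_max = 132 * 9.81 * 0.21
TE_max = 1294.92 * 0.21
TE_max = 271.9 kN

271.9


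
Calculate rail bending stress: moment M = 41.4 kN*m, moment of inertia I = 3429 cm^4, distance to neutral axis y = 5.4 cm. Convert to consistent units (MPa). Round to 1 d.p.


Convert units:
M = 41.4 kN*m = 41400000 N*mm
y = 5.4 cm = 54 mm
I = 3429 cm^4 = 34290000 mm^4
sigma = 41400000 * 54 / 34290000
sigma = 65.2 MPa

65.2


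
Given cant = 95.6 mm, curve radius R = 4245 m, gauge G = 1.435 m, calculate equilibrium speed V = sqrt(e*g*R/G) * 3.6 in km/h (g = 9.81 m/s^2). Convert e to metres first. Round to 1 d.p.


Convert cant: e = 95.6 mm = 0.0956 m
V_ms = sqrt(0.0956 * 9.81 * 4245 / 1.435)
V_ms = sqrt(2774.295345) = 52.6716 m/s
V = 52.6716 * 3.6 = 189.6 km/h

189.6


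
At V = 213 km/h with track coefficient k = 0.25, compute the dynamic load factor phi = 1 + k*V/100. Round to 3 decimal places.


phi = 1 + k * V / 100
phi = 1 + 0.25 * 213 / 100
phi = 1 + 0.5325
phi = 1.533

1.533


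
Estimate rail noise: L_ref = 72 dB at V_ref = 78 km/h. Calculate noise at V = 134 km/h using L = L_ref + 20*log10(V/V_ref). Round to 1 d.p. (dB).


V/V_ref = 134 / 78 = 1.717949
log10(1.717949) = 0.23501
20 * 0.23501 = 4.7002
L = 72 + 4.7002 = 76.7 dB

76.7


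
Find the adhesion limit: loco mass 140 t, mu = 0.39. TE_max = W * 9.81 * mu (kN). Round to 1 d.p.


TE_max = W * g * mu
TE_max = 140 * 9.81 * 0.39
TE_max = 1373.4 * 0.39
TE_max = 535.6 kN

535.6


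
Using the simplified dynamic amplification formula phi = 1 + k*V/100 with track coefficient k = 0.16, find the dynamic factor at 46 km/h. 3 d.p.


phi = 1 + k * V / 100
phi = 1 + 0.16 * 46 / 100
phi = 1 + 0.0736
phi = 1.074

1.074


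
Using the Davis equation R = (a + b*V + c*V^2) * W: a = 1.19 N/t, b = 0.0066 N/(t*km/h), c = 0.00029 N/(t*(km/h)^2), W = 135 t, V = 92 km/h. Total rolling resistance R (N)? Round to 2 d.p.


b*V = 0.0066 * 92 = 0.6072
c*V^2 = 0.00029 * 8464 = 2.45456
R_per_t = 1.19 + 0.6072 + 2.45456 = 4.25176 N/t
R_total = 4.25176 * 135 = 573.99 N

573.99


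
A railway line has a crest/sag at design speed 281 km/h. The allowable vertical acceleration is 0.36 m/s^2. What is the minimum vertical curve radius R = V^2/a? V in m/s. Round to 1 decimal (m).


Convert speed: V = 281 / 3.6 = 78.0556 m/s
V^2 = 6092.6698 m^2/s^2
R_v = 6092.6698 / 0.36
R_v = 16924.1 m

16924.1


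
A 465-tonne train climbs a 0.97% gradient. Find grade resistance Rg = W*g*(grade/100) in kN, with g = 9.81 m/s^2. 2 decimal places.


Rg = W * 9.81 * grade / 100
Rg = 465 * 9.81 * 0.97 / 100
Rg = 4561.65 * 0.0097
Rg = 44.25 kN

44.25


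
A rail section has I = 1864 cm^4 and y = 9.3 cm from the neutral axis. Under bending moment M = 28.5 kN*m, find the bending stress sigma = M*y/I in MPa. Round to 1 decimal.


Convert units:
M = 28.5 kN*m = 28500000 N*mm
y = 9.3 cm = 93 mm
I = 1864 cm^4 = 18640000 mm^4
sigma = 28500000 * 93 / 18640000
sigma = 142.2 MPa

142.2


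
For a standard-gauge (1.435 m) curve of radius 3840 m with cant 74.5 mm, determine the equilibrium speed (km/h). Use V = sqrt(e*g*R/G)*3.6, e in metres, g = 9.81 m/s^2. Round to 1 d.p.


Convert cant: e = 74.5 mm = 0.0745 m
V_ms = sqrt(0.0745 * 9.81 * 3840 / 1.435)
V_ms = sqrt(1955.710662) = 44.2234 m/s
V = 44.2234 * 3.6 = 159.2 km/h

159.2


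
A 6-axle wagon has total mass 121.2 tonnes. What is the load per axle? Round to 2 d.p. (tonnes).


Load per axle = total weight / number of axles
Load = 121.2 / 6
Load = 20.20 tonnes

20.20


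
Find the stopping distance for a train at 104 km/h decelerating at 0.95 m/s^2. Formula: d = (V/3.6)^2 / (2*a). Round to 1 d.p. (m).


Convert speed: V = 104 / 3.6 = 28.8889 m/s
V^2 = 834.5679
d = 834.5679 / (2 * 0.95)
d = 834.5679 / 1.9
d = 439.2 m

439.2


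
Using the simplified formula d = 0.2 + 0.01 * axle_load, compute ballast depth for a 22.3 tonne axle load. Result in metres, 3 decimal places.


d = 0.2 + 0.01 * 22.3
d = 0.2 + 0.223
d = 0.423 m

0.423


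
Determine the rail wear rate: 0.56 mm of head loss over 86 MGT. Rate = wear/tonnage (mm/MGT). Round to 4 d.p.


Wear rate = total wear / cumulative tonnage
Rate = 0.56 / 86
Rate = 0.0065 mm/MGT

0.0065


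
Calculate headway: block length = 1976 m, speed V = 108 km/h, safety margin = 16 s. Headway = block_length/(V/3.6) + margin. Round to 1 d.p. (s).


V = 108 / 3.6 = 30.0 m/s
Block traversal time = 1976 / 30.0 = 65.8667 s
Headway = 65.8667 + 16
Headway = 81.9 s

81.9


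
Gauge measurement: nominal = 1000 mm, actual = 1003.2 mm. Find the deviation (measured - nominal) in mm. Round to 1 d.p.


Deviation = measured - nominal
Deviation = 1003.2 - 1000
Deviation = 3.2 mm

3.2


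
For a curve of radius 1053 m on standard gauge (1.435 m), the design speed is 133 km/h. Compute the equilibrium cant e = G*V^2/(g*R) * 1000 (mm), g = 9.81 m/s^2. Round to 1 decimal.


Convert speed: V = 133 / 3.6 = 36.9444 m/s
Apply formula: e = 1.435 * 36.9444^2 / (9.81 * 1053)
e = 1.435 * 1364.892 / 10329.93
e = 0.189606 m = 189.6 mm

189.6


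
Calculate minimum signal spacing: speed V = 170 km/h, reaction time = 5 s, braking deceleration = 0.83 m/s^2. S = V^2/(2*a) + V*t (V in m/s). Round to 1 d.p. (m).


V = 170 / 3.6 = 47.2222 m/s
Braking distance = 47.2222^2 / (2*0.83) = 1343.3363 m
Sighting distance = 47.2222 * 5 = 236.1111 m
S = 1343.3363 + 236.1111 = 1579.4 m

1579.4


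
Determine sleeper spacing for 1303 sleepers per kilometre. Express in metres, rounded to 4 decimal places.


Spacing = 1000 m / number of sleepers
Spacing = 1000 / 1303
Spacing = 0.7675 m

0.7675


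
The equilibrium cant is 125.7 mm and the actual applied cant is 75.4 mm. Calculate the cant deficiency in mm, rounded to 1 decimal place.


Cant deficiency = equilibrium cant - actual cant
CD = 125.7 - 75.4
CD = 50.3 mm

50.3


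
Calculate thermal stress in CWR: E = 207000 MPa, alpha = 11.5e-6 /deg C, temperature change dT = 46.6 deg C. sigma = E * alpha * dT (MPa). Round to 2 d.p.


sigma = E * alpha * dT
sigma = 207000 * 11.5e-6 * 46.6
sigma = 2.3805 * 46.6
sigma = 110.93 MPa

110.93


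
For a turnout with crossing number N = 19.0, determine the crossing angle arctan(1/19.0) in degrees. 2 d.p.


1/N = 1/19.0 = 0.052632
angle = arctan(0.052632) = 0.052583 rad
angle = 0.052583 * 180/pi = 3.01 degrees

3.01


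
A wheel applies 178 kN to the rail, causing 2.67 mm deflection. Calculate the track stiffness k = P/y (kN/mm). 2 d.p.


Track stiffness k = P / y
k = 178 / 2.67
k = 66.67 kN/mm

66.67


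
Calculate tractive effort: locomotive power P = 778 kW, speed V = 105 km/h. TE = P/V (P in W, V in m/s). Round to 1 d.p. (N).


Convert: P = 778 kW = 778000 W
V = 105 / 3.6 = 29.1667 m/s
TE = 778000 / 29.1667
TE = 26674.3 N

26674.3


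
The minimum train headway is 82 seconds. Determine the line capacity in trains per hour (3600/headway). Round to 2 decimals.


Capacity = 3600 / headway
Capacity = 3600 / 82
Capacity = 43.90 trains/hour

43.90


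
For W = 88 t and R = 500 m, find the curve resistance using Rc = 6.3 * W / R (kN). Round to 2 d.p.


Rc = 6.3 * W / R
Rc = 6.3 * 88 / 500
Rc = 554.4 / 500
Rc = 1.11 kN

1.11


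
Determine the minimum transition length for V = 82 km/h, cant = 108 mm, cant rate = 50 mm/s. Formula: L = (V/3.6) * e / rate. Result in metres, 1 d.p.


Convert speed: V = 82 / 3.6 = 22.7778 m/s
L = 22.7778 * 108 / 50
L = 2460.0 / 50
L = 49.2 m

49.2


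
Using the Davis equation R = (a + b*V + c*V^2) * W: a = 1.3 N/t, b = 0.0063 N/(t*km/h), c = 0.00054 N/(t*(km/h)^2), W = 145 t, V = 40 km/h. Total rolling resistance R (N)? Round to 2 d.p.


b*V = 0.0063 * 40 = 0.252
c*V^2 = 0.00054 * 1600 = 0.864
R_per_t = 1.3 + 0.252 + 0.864 = 2.416 N/t
R_total = 2.416 * 145 = 350.32 N

350.32


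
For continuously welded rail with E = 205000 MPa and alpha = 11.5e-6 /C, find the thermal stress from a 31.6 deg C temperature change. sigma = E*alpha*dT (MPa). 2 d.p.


sigma = E * alpha * dT
sigma = 205000 * 11.5e-6 * 31.6
sigma = 2.3575 * 31.6
sigma = 74.50 MPa

74.50


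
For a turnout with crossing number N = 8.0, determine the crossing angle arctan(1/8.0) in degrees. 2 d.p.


1/N = 1/8.0 = 0.125
angle = arctan(0.125) = 0.124355 rad
angle = 0.124355 * 180/pi = 7.13 degrees

7.13


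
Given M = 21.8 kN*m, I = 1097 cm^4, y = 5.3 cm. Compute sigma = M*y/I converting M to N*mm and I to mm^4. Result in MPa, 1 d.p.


Convert units:
M = 21.8 kN*m = 21800000 N*mm
y = 5.3 cm = 53 mm
I = 1097 cm^4 = 10970000 mm^4
sigma = 21800000 * 53 / 10970000
sigma = 105.3 MPa

105.3


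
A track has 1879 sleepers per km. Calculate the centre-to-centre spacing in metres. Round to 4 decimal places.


Spacing = 1000 m / number of sleepers
Spacing = 1000 / 1879
Spacing = 0.5322 m

0.5322


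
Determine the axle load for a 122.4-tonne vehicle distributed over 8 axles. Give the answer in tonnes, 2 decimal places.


Load per axle = total weight / number of axles
Load = 122.4 / 8
Load = 15.30 tonnes

15.30


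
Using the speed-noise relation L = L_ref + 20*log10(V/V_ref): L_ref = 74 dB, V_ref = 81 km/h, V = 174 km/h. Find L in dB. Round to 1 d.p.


V/V_ref = 174 / 81 = 2.148148
log10(2.148148) = 0.332064
20 * 0.332064 = 6.6413
L = 74 + 6.6413 = 80.6 dB

80.6


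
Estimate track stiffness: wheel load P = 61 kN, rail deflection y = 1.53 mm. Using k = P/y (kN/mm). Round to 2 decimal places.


Track stiffness k = P / y
k = 61 / 1.53
k = 39.87 kN/mm

39.87


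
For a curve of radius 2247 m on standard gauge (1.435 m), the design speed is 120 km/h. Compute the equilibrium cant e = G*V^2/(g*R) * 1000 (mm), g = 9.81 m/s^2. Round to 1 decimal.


Convert speed: V = 120 / 3.6 = 33.3333 m/s
Apply formula: e = 1.435 * 33.3333^2 / (9.81 * 2247)
e = 1.435 * 1111.1111 / 22043.07
e = 0.072333 m = 72.3 mm

72.3


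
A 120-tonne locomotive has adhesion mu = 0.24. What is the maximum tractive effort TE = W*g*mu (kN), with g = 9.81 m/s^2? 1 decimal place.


TE_max = W * g * mu
TE_max = 120 * 9.81 * 0.24
TE_max = 1177.2 * 0.24
TE_max = 282.5 kN

282.5


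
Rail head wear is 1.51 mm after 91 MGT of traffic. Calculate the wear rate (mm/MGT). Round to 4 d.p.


Wear rate = total wear / cumulative tonnage
Rate = 1.51 / 91
Rate = 0.0166 mm/MGT

0.0166


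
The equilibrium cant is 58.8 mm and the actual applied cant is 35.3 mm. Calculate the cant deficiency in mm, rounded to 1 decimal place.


Cant deficiency = equilibrium cant - actual cant
CD = 58.8 - 35.3
CD = 23.5 mm

23.5


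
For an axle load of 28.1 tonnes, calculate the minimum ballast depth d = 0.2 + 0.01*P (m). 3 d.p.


d = 0.2 + 0.01 * 28.1
d = 0.2 + 0.281
d = 0.481 m

0.481


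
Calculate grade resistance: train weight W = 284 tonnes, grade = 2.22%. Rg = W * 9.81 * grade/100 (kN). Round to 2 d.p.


Rg = W * 9.81 * grade / 100
Rg = 284 * 9.81 * 2.22 / 100
Rg = 2786.04 * 0.0222
Rg = 61.85 kN

61.85


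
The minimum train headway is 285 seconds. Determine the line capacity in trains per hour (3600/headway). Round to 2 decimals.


Capacity = 3600 / headway
Capacity = 3600 / 285
Capacity = 12.63 trains/hour

12.63


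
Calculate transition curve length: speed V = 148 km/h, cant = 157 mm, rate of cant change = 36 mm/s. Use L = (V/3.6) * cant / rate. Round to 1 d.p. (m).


Convert speed: V = 148 / 3.6 = 41.1111 m/s
L = 41.1111 * 157 / 36
L = 6454.4444 / 36
L = 179.3 m

179.3


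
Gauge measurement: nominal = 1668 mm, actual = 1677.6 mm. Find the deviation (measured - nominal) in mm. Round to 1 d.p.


Deviation = measured - nominal
Deviation = 1677.6 - 1668
Deviation = 9.6 mm

9.6


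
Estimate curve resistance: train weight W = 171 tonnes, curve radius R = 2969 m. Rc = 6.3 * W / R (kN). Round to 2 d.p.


Rc = 6.3 * W / R
Rc = 6.3 * 171 / 2969
Rc = 1077.3 / 2969
Rc = 0.36 kN

0.36


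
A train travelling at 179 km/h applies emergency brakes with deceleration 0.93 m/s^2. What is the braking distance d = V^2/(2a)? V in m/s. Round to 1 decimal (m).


Convert speed: V = 179 / 3.6 = 49.7222 m/s
V^2 = 2472.2994
d = 2472.2994 / (2 * 0.93)
d = 2472.2994 / 1.86
d = 1329.2 m

1329.2


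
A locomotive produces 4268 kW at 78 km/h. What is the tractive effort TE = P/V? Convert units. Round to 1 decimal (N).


Convert: P = 4268 kW = 4268000 W
V = 78 / 3.6 = 21.6667 m/s
TE = 4268000 / 21.6667
TE = 196984.6 N

196984.6


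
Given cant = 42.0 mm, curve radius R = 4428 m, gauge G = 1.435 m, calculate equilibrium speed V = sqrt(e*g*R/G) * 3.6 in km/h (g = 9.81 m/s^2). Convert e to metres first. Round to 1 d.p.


Convert cant: e = 42.0 mm = 0.0420 m
V_ms = sqrt(0.0420 * 9.81 * 4428 / 1.435)
V_ms = sqrt(1271.376) = 35.6564 m/s
V = 35.6564 * 3.6 = 128.4 km/h

128.4


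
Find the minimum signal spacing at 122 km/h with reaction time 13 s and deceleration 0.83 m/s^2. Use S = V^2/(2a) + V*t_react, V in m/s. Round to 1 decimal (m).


V = 122 / 3.6 = 33.8889 m/s
Braking distance = 33.8889^2 / (2*0.83) = 691.8414 m
Sighting distance = 33.8889 * 13 = 440.5556 m
S = 691.8414 + 440.5556 = 1132.4 m

1132.4


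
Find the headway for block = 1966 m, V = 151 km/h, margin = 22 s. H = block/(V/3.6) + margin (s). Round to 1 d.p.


V = 151 / 3.6 = 41.9444 m/s
Block traversal time = 1966 / 41.9444 = 46.8715 s
Headway = 46.8715 + 22
Headway = 68.9 s

68.9


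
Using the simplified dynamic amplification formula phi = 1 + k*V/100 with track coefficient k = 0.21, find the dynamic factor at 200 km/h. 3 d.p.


phi = 1 + k * V / 100
phi = 1 + 0.21 * 200 / 100
phi = 1 + 0.42
phi = 1.420

1.420


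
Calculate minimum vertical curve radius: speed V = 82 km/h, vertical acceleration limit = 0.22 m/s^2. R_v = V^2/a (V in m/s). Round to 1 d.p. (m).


Convert speed: V = 82 / 3.6 = 22.7778 m/s
V^2 = 518.8272 m^2/s^2
R_v = 518.8272 / 0.22
R_v = 2358.3 m

2358.3


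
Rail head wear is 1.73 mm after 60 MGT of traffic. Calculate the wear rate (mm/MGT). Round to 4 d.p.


Wear rate = total wear / cumulative tonnage
Rate = 1.73 / 60
Rate = 0.0288 mm/MGT

0.0288


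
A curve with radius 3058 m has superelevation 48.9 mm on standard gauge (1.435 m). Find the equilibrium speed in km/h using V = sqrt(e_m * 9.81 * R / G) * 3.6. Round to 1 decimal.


Convert cant: e = 48.9 mm = 0.0489 m
V_ms = sqrt(0.0489 * 9.81 * 3058 / 1.435)
V_ms = sqrt(1022.264893) = 31.9729 m/s
V = 31.9729 * 3.6 = 115.1 km/h

115.1


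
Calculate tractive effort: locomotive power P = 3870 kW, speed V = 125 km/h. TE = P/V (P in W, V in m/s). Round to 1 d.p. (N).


Convert: P = 3870 kW = 3870000 W
V = 125 / 3.6 = 34.7222 m/s
TE = 3870000 / 34.7222
TE = 111456.0 N

111456.0


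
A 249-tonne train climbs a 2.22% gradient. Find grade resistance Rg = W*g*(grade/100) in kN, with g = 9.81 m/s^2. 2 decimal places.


Rg = W * 9.81 * grade / 100
Rg = 249 * 9.81 * 2.22 / 100
Rg = 2442.69 * 0.0222
Rg = 54.23 kN

54.23


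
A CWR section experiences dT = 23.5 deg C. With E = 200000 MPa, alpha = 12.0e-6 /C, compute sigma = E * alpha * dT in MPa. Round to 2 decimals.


sigma = E * alpha * dT
sigma = 200000 * 12.0e-6 * 23.5
sigma = 2.4 * 23.5
sigma = 56.40 MPa

56.40


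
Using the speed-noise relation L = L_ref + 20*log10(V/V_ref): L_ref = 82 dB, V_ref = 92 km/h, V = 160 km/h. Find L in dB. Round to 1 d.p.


V/V_ref = 160 / 92 = 1.73913
log10(1.73913) = 0.240332
20 * 0.240332 = 4.8066
L = 82 + 4.8066 = 86.8 dB

86.8


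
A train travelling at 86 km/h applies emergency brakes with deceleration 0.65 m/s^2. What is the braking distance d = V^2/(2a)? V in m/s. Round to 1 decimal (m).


Convert speed: V = 86 / 3.6 = 23.8889 m/s
V^2 = 570.679
d = 570.679 / (2 * 0.65)
d = 570.679 / 1.3
d = 439.0 m

439.0


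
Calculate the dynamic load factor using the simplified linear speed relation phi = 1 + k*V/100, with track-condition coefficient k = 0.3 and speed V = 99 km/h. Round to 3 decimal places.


phi = 1 + k * V / 100
phi = 1 + 0.3 * 99 / 100
phi = 1 + 0.297
phi = 1.297

1.297


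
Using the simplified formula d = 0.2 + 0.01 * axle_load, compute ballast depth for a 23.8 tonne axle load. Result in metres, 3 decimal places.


d = 0.2 + 0.01 * 23.8
d = 0.2 + 0.238
d = 0.438 m

0.438


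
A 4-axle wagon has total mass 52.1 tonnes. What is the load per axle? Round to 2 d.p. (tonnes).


Load per axle = total weight / number of axles
Load = 52.1 / 4
Load = 13.03 tonnes

13.03


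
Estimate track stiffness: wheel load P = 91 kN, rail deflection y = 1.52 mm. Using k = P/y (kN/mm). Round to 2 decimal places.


Track stiffness k = P / y
k = 91 / 1.52
k = 59.87 kN/mm

59.87


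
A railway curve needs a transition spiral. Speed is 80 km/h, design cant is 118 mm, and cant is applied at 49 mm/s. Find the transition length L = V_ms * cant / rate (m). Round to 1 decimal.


Convert speed: V = 80 / 3.6 = 22.2222 m/s
L = 22.2222 * 118 / 49
L = 2622.2222 / 49
L = 53.5 m

53.5


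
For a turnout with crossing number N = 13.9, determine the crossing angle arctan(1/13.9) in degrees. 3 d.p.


1/N = 1/13.9 = 0.071942
angle = arctan(0.071942) = 0.071819 rad
angle = 0.071819 * 180/pi = 4.115 degrees

4.115


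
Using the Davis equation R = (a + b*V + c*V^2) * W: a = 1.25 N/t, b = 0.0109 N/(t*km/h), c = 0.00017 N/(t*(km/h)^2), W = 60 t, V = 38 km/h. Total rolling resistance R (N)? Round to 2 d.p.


b*V = 0.0109 * 38 = 0.4142
c*V^2 = 0.00017 * 1444 = 0.24548
R_per_t = 1.25 + 0.4142 + 0.24548 = 1.90968 N/t
R_total = 1.90968 * 60 = 114.58 N

114.58


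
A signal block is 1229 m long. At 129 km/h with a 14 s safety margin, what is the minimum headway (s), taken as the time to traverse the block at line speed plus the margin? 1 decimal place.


V = 129 / 3.6 = 35.8333 m/s
Block traversal time = 1229 / 35.8333 = 34.2977 s
Headway = 34.2977 + 14
Headway = 48.3 s

48.3


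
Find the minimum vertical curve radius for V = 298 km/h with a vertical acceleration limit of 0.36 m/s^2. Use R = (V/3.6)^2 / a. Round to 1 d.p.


Convert speed: V = 298 / 3.6 = 82.7778 m/s
V^2 = 6852.1605 m^2/s^2
R_v = 6852.1605 / 0.36
R_v = 19033.8 m

19033.8


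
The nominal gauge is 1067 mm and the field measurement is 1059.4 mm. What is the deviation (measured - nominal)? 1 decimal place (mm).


Deviation = measured - nominal
Deviation = 1059.4 - 1067
Deviation = -7.6 mm

-7.6


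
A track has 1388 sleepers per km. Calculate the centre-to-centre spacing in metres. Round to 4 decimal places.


Spacing = 1000 m / number of sleepers
Spacing = 1000 / 1388
Spacing = 0.7205 m

0.7205


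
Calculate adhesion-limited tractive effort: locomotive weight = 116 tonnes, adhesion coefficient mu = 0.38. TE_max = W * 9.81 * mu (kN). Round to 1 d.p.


TE_max = W * g * mu
TE_max = 116 * 9.81 * 0.38
TE_max = 1137.96 * 0.38
TE_max = 432.4 kN

432.4


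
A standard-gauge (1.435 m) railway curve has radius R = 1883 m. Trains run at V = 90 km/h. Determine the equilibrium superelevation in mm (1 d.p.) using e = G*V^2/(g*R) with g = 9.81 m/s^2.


Convert speed: V = 90 / 3.6 = 25.0 m/s
Apply formula: e = 1.435 * 25.0^2 / (9.81 * 1883)
e = 1.435 * 625.0 / 18472.23
e = 0.048553 m = 48.6 mm

48.6


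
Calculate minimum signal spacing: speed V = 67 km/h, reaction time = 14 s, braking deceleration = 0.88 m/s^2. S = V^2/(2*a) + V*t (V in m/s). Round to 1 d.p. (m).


V = 67 / 3.6 = 18.6111 m/s
Braking distance = 18.6111^2 / (2*0.88) = 196.8031 m
Sighting distance = 18.6111 * 14 = 260.5556 m
S = 196.8031 + 260.5556 = 457.4 m

457.4


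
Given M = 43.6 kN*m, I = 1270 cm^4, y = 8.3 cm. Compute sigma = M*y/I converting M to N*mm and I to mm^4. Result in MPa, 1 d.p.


Convert units:
M = 43.6 kN*m = 43600000 N*mm
y = 8.3 cm = 83 mm
I = 1270 cm^4 = 12700000 mm^4
sigma = 43600000 * 83 / 12700000
sigma = 284.9 MPa

284.9


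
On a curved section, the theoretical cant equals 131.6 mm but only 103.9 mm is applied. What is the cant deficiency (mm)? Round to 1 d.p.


Cant deficiency = equilibrium cant - actual cant
CD = 131.6 - 103.9
CD = 27.7 mm

27.7


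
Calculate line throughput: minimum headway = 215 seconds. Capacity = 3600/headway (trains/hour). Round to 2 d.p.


Capacity = 3600 / headway
Capacity = 3600 / 215
Capacity = 16.74 trains/hour

16.74


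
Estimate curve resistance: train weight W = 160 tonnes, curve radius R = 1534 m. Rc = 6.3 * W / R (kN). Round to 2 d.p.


Rc = 6.3 * W / R
Rc = 6.3 * 160 / 1534
Rc = 1008.0 / 1534
Rc = 0.66 kN

0.66


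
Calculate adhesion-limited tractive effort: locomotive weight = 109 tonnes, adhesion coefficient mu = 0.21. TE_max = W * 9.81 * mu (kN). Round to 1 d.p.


TE_max = W * g * mu
TE_max = 109 * 9.81 * 0.21
TE_max = 1069.29 * 0.21
TE_max = 224.6 kN

224.6


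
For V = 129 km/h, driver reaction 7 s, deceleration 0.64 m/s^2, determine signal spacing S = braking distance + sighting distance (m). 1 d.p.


V = 129 / 3.6 = 35.8333 m/s
Braking distance = 35.8333^2 / (2*0.64) = 1003.1467 m
Sighting distance = 35.8333 * 7 = 250.8333 m
S = 1003.1467 + 250.8333 = 1254.0 m

1254.0


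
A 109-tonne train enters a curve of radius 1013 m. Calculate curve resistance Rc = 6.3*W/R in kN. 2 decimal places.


Rc = 6.3 * W / R
Rc = 6.3 * 109 / 1013
Rc = 686.7 / 1013
Rc = 0.68 kN

0.68


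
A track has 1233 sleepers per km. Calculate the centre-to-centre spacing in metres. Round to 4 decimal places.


Spacing = 1000 m / number of sleepers
Spacing = 1000 / 1233
Spacing = 0.8110 m

0.8110


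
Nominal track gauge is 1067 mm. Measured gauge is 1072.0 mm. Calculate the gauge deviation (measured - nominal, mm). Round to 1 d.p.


Deviation = measured - nominal
Deviation = 1072.0 - 1067
Deviation = 5.0 mm

5.0


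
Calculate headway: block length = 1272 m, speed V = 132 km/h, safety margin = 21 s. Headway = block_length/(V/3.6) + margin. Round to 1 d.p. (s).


V = 132 / 3.6 = 36.6667 m/s
Block traversal time = 1272 / 36.6667 = 34.6909 s
Headway = 34.6909 + 21
Headway = 55.7 s

55.7


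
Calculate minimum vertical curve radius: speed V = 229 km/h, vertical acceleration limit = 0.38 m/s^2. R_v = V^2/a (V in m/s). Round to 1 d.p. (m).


Convert speed: V = 229 / 3.6 = 63.6111 m/s
V^2 = 4046.3735 m^2/s^2
R_v = 4046.3735 / 0.38
R_v = 10648.4 m

10648.4


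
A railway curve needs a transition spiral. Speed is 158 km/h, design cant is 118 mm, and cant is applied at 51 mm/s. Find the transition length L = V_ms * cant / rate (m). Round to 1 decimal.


Convert speed: V = 158 / 3.6 = 43.8889 m/s
L = 43.8889 * 118 / 51
L = 5178.8889 / 51
L = 101.5 m

101.5
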